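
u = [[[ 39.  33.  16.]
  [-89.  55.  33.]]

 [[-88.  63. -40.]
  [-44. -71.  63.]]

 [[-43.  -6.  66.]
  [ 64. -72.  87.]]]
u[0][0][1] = 33.0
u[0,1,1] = 55.0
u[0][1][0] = -89.0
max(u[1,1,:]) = 63.0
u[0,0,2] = 16.0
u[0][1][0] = -89.0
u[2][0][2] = 66.0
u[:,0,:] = [[39.0, 33.0, 16.0], [-88.0, 63.0, -40.0], [-43.0, -6.0, 66.0]]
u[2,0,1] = -6.0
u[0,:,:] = [[39.0, 33.0, 16.0], [-89.0, 55.0, 33.0]]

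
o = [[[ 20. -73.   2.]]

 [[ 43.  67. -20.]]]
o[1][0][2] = -20.0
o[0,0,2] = 2.0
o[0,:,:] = [[20.0, -73.0, 2.0]]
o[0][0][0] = 20.0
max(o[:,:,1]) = 67.0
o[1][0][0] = 43.0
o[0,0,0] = 20.0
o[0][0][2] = 2.0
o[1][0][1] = 67.0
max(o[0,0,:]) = 20.0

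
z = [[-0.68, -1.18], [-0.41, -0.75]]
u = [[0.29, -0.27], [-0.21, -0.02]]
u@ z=[[-0.09, -0.14], [0.15, 0.26]]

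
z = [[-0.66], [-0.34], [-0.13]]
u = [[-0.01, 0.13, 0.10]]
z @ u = [[0.01,  -0.09,  -0.07], [0.0,  -0.04,  -0.03], [0.0,  -0.02,  -0.01]]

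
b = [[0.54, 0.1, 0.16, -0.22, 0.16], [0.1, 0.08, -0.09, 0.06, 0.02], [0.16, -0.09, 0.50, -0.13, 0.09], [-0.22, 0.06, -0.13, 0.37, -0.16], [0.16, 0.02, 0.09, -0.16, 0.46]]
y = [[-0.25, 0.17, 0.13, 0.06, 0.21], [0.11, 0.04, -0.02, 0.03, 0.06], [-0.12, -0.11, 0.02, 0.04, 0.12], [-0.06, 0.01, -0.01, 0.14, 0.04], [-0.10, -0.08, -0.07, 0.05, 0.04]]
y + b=[[0.29,0.27,0.29,-0.16,0.37], [0.21,0.12,-0.11,0.09,0.08], [0.04,-0.20,0.52,-0.09,0.21], [-0.28,0.07,-0.14,0.51,-0.12], [0.06,-0.06,0.02,-0.11,0.5]]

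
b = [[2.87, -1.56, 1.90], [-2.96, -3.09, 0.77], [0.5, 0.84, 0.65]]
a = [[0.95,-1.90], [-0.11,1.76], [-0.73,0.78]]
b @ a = [[1.51, -6.72], [-3.03, 0.79], [-0.09, 1.04]]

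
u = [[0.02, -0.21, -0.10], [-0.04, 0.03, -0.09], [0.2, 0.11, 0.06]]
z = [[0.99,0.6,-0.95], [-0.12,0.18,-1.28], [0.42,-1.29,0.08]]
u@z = [[0.00, 0.1, 0.24], [-0.08, 0.10, -0.01], [0.21, 0.06, -0.33]]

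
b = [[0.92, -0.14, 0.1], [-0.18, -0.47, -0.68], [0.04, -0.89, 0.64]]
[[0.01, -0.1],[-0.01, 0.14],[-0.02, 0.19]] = b @ [[0.01, -0.14],[0.02, -0.23],[0.00, -0.01]]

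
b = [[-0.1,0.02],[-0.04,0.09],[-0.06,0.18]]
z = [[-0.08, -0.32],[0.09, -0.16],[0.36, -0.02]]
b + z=[[-0.18, -0.30],[0.05, -0.07],[0.3, 0.16]]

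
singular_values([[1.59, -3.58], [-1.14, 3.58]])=[5.42, 0.3]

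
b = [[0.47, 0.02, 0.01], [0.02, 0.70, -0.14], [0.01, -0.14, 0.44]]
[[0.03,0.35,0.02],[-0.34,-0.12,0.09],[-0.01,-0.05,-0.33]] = b @ [[0.08, 0.75, 0.05], [-0.53, -0.24, -0.02], [-0.19, -0.21, -0.75]]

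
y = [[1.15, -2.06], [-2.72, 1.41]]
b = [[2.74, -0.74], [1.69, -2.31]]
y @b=[[-0.33, 3.91], [-5.07, -1.24]]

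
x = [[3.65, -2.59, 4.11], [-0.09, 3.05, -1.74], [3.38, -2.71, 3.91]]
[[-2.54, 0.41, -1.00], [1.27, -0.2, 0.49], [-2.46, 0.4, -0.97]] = x @ [[-0.22, 0.04, -0.09], [0.26, -0.04, 0.10], [-0.26, 0.04, -0.10]]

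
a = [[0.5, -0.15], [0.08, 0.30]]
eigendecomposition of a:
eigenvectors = [[(0.81+0j), 0.81-0.00j], [0.54-0.24j, (0.54+0.24j)]]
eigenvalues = [(0.4+0.04j), (0.4-0.04j)]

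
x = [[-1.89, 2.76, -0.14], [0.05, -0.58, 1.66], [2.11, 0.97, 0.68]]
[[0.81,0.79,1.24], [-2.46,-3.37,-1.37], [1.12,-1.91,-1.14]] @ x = [[1.12, 2.98, 2.04], [1.59, -6.16, -6.18], [-4.62, 3.09, -4.1]]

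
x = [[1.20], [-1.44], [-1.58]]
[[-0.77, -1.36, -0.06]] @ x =[[1.13]]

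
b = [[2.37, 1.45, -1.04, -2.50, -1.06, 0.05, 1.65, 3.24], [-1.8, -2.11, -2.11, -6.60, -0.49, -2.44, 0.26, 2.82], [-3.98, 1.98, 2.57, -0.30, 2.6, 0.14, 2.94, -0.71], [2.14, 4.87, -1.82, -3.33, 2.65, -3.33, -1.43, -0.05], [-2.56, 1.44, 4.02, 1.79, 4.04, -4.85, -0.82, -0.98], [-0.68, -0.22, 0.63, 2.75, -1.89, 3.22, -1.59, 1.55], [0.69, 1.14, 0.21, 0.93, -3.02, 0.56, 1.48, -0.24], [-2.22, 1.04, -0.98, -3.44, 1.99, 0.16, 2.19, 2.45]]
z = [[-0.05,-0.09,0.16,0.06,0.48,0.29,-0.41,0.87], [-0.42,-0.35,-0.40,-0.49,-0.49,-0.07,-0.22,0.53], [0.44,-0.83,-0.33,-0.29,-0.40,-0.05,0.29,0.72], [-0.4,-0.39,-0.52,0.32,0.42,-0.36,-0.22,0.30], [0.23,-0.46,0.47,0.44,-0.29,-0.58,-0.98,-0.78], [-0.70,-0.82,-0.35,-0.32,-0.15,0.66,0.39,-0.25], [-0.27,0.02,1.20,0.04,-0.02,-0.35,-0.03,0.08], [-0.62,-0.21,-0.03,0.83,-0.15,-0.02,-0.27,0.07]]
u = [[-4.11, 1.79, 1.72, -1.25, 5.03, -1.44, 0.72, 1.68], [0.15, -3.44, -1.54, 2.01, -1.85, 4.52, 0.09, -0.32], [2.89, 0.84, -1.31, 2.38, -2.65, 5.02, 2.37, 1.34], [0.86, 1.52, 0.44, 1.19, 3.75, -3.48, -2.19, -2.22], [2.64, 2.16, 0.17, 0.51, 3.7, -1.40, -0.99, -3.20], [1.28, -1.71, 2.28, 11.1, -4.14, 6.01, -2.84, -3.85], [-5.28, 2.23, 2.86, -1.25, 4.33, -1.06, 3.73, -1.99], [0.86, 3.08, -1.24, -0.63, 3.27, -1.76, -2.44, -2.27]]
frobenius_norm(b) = 18.69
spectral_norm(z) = 2.08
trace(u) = 3.50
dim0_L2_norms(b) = [6.46, 6.22, 5.75, 9.19, 6.94, 7.16, 4.86, 5.33]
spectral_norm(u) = 17.63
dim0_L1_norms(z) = [3.13, 3.17, 3.46, 2.79, 2.4, 2.38, 2.81, 3.6]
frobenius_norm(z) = 3.62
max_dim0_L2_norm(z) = 1.53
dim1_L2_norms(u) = [7.44, 6.5, 7.49, 6.37, 6.23, 14.46, 8.96, 6.09]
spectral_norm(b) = 11.32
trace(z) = 0.00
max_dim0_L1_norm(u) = 28.72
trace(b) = 10.69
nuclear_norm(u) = 51.88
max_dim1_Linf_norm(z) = 1.2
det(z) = -1.90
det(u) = 150265.37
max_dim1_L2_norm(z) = 1.63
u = z @ b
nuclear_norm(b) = 44.22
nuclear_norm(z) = 9.48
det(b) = -78401.59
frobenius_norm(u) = 23.65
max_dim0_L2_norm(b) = 9.19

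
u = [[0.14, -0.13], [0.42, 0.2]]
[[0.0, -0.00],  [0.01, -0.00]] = u@[[0.03,-0.01], [0.0,-0.00]]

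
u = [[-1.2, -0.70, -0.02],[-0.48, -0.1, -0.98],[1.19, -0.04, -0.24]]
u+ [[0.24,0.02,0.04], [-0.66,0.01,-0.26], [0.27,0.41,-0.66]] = [[-0.96, -0.68, 0.02], [-1.14, -0.09, -1.24], [1.46, 0.37, -0.90]]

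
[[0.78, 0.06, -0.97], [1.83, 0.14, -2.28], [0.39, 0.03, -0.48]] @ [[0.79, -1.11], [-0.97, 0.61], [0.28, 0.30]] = [[0.29, -1.12],[0.67, -2.63],[0.14, -0.56]]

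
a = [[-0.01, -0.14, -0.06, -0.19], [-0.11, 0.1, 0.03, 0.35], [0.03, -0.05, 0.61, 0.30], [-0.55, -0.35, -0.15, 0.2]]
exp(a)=[[1.06, -0.11, -0.07, -0.25], [-0.22, 1.05, 0.01, 0.42], [-0.06, -0.14, 1.8, 0.43], [-0.58, -0.36, -0.21, 1.18]]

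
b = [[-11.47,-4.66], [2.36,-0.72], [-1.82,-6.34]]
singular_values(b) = [13.26, 5.2]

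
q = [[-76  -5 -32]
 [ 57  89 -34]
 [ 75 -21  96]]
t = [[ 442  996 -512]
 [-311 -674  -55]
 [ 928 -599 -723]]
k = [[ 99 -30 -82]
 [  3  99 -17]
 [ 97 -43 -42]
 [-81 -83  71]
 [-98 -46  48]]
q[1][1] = 89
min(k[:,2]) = -82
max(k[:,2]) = 71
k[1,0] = 3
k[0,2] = -82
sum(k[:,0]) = 20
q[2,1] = -21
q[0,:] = [-76, -5, -32]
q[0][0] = -76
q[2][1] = -21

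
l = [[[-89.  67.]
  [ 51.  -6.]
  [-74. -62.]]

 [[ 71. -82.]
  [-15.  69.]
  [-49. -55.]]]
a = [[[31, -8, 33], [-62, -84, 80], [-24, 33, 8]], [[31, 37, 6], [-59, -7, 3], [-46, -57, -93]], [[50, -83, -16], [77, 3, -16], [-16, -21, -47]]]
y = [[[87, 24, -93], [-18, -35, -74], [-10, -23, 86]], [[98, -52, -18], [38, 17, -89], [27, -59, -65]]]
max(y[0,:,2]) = 86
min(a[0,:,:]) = -84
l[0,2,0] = -74.0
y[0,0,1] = 24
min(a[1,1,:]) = -59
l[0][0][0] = -89.0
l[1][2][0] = -49.0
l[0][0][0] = -89.0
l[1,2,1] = -55.0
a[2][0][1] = -83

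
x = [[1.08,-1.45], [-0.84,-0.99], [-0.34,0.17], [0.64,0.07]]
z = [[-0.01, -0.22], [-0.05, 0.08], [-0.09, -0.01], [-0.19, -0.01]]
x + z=[[1.07, -1.67], [-0.89, -0.91], [-0.43, 0.16], [0.45, 0.06]]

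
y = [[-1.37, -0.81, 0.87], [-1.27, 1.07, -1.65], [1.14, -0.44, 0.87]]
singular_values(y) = [2.76, 1.85, 0.04]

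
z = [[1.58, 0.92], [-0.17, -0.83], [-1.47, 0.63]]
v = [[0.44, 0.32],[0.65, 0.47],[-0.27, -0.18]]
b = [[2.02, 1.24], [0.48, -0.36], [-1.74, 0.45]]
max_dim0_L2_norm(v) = 0.83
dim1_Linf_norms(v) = [0.44, 0.65, 0.27]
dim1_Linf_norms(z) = [1.58, 0.83, 1.47]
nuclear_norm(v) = 1.03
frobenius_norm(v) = 1.02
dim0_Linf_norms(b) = [2.02, 1.24]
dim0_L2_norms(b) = [2.71, 1.37]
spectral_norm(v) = 1.02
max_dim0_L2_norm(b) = 2.71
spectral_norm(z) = 2.20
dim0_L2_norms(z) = [2.16, 1.39]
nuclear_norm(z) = 3.53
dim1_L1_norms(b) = [3.26, 0.84, 2.19]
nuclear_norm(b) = 3.99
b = z + v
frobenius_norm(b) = 3.03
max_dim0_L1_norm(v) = 1.36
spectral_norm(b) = 2.78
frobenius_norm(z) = 2.57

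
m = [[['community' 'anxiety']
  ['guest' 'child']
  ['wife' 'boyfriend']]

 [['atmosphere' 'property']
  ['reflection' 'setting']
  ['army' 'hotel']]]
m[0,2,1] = 'boyfriend'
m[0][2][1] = 'boyfriend'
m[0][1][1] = 'child'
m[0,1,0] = 'guest'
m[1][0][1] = 'property'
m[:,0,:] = [['community', 'anxiety'], ['atmosphere', 'property']]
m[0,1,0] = 'guest'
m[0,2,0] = 'wife'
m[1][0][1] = 'property'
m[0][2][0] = 'wife'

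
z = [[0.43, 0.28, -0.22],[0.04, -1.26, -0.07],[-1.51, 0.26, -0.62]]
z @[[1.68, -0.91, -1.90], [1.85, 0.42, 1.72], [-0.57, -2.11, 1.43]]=[[1.37, 0.19, -0.65],[-2.22, -0.42, -2.34],[-1.70, 2.79, 2.43]]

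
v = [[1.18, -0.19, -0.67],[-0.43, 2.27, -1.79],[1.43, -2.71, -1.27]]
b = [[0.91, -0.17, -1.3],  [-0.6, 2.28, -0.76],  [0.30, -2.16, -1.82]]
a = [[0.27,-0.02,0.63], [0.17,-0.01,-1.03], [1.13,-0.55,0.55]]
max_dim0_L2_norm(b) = 3.15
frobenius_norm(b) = 4.09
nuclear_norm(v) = 7.06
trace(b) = 1.37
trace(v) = 2.18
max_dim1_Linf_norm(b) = 2.28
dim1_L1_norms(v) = [2.04, 4.49, 5.41]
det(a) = -0.18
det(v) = -7.14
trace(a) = 0.81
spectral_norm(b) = 3.40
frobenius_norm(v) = 4.63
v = b + a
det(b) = -5.84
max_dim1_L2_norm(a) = 1.37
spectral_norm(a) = 1.55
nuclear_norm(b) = 6.34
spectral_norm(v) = 3.85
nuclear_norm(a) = 2.68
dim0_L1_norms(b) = [1.81, 4.61, 3.88]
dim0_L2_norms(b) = [1.13, 3.15, 2.36]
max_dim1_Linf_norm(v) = 2.71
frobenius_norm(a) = 1.86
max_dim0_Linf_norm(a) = 1.13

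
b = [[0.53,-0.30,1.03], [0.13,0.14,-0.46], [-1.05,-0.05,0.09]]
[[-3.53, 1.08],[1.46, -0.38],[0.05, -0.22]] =b@[[-0.29,0.25], [-1.80,1.74], [-3.80,1.43]]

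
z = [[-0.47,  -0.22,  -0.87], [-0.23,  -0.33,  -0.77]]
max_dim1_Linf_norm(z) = 0.87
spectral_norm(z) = 1.32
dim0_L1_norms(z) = [0.7, 0.55, 1.64]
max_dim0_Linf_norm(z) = 0.87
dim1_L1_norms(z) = [1.56, 1.33]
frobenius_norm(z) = 1.33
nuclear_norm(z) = 1.49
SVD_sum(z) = [[-0.39, -0.29, -0.88], [-0.33, -0.25, -0.75]] + [[-0.08,0.07,0.01], [0.10,-0.08,-0.02]]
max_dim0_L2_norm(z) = 1.16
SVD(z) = [[-0.76, -0.65], [-0.65, 0.76]] @ diag([1.3235612111991935, 0.17054536114747731]) @ [[0.38,0.29,0.88],[0.76,-0.63,-0.12]]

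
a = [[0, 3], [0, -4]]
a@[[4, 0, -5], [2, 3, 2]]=[[6, 9, 6], [-8, -12, -8]]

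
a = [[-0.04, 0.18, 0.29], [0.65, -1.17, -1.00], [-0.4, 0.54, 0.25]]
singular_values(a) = [1.83, 0.25, 0.0]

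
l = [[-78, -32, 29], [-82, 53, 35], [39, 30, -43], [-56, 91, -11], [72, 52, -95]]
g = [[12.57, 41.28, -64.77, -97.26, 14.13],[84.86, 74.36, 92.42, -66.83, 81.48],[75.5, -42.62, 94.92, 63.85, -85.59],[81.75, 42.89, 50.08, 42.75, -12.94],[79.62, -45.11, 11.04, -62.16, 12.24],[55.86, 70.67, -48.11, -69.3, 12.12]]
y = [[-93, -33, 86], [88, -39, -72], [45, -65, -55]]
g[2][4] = -85.59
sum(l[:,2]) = -85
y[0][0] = -93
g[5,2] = -48.11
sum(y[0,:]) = -40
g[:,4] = [14.13, 81.48, -85.59, -12.94, 12.24, 12.12]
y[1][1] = -39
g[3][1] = 42.89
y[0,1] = -33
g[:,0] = [12.57, 84.86, 75.5, 81.75, 79.62, 55.86]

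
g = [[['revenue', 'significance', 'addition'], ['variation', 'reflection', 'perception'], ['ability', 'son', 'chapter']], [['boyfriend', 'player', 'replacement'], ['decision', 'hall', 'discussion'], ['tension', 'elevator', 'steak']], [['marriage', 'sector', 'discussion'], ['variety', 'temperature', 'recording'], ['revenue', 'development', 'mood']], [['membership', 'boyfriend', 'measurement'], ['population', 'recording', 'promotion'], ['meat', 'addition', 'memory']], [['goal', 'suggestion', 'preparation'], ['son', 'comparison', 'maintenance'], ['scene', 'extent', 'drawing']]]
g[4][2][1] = 'extent'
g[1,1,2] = 'discussion'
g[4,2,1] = 'extent'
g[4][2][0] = 'scene'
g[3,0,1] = 'boyfriend'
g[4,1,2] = 'maintenance'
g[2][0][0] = 'marriage'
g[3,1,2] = 'promotion'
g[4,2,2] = 'drawing'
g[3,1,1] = 'recording'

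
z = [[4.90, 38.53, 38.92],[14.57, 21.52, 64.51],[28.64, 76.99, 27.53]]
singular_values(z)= [114.54, 46.3, 10.18]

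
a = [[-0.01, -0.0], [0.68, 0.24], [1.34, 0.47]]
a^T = [[-0.01,  0.68,  1.34], [-0.0,  0.24,  0.47]]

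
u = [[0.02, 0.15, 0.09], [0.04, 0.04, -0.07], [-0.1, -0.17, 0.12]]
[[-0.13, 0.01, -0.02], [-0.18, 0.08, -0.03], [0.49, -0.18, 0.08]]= u @ [[-0.93, 1.61, -0.27], [-1.48, -0.01, -0.18], [1.22, -0.18, 0.17]]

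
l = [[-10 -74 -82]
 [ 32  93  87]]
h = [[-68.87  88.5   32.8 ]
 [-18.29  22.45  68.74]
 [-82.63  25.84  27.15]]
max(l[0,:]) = -10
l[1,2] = 87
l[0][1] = -74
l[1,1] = 93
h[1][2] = 68.74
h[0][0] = -68.87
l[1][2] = 87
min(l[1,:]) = 32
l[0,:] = [-10, -74, -82]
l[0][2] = -82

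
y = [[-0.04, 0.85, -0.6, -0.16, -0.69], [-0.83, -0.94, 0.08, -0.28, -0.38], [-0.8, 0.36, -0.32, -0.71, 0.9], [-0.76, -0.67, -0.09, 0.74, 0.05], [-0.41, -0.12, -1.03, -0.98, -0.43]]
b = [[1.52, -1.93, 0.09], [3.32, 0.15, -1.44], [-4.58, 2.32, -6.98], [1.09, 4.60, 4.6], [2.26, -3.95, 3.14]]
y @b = [[3.78, 0.8, 0.06], [-5.91, 1.86, -1.76], [2.7, -5.97, 1.2], [-2.05, 4.36, 5.09], [1.66, -4.43, 1.47]]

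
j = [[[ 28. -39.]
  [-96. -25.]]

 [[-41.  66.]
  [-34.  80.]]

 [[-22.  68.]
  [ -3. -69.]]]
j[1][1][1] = 80.0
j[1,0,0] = -41.0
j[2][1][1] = -69.0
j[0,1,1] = -25.0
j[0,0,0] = 28.0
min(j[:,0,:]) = -41.0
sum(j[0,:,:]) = -132.0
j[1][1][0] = -34.0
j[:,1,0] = [-96.0, -34.0, -3.0]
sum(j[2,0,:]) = 46.0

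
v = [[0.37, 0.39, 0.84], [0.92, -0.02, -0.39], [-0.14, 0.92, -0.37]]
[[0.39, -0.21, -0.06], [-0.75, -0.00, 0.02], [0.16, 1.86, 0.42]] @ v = [[-0.04, 0.10, 0.43], [-0.28, -0.27, -0.64], [1.71, 0.41, -0.75]]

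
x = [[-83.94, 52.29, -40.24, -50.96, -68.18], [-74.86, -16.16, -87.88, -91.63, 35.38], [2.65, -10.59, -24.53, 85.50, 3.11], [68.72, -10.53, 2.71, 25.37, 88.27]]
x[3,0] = 68.72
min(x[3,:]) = -10.53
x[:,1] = [52.29, -16.16, -10.59, -10.53]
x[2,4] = 3.11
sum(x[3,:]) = 174.54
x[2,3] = 85.5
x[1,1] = -16.16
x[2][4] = 3.11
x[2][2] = -24.53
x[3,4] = 88.27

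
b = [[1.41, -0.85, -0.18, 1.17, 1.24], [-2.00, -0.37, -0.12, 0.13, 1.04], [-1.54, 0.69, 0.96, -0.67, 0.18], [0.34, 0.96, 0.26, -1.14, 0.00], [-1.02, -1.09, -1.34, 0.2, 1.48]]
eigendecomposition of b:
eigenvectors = [[(0.63+0j), (0.32+0j), (0.11+0.21j), (0.11-0.21j), 0.08+0.00j], [(-0.26+0j), (0.38+0j), -0.46+0.27j, -0.46-0.27j, (-0.77+0j)], [-0.62+0.00j, (-0.14+0j), -0.12+0.40j, (-0.12-0.4j), 0.40+0.00j], [(-0.05+0j), -0.83+0.00j, (-0.02+0.26j), (-0.02-0.26j), -0.49+0.00j], [0.40+0.00j, 0.23+0.00j, (-0.65+0j), -0.65-0.00j, -0.09+0.00j]]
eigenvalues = [(2.63+0j), (-1.67+0j), (0.64+1.55j), (0.64-1.55j), (0.1+0j)]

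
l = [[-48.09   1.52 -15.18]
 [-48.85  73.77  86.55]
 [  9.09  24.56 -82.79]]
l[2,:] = [9.09, 24.56, -82.79]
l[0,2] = -15.18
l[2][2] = -82.79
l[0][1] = 1.52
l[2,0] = 9.09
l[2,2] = -82.79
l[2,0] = 9.09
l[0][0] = -48.09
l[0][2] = -15.18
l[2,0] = 9.09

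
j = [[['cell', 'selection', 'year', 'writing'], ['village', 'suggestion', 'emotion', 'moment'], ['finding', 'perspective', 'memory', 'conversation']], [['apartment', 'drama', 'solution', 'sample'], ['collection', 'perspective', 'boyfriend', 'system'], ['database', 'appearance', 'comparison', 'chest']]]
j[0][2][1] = 'perspective'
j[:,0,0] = ['cell', 'apartment']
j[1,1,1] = 'perspective'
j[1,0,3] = 'sample'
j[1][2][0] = 'database'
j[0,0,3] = 'writing'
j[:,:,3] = [['writing', 'moment', 'conversation'], ['sample', 'system', 'chest']]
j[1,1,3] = 'system'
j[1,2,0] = 'database'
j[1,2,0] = 'database'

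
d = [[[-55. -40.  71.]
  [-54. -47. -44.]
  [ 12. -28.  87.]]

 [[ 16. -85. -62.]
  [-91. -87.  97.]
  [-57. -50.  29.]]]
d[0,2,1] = -28.0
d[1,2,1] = -50.0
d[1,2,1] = -50.0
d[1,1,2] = 97.0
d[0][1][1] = -47.0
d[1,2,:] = [-57.0, -50.0, 29.0]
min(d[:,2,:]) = -57.0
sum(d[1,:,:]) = -290.0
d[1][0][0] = 16.0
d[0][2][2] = 87.0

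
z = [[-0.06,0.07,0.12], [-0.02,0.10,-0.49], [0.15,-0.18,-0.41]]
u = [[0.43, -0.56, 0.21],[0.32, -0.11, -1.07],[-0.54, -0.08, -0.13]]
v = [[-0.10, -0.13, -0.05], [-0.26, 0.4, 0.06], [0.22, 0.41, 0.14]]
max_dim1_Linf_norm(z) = 0.49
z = v @ u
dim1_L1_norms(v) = [0.28, 0.72, 0.77]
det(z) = 0.00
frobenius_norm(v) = 0.70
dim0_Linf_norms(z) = [0.15, 0.18, 0.49]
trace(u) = 0.19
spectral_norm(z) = 0.66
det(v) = 0.00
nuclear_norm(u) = 2.37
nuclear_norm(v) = 0.97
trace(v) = 0.44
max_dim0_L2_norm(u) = 1.1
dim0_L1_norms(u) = [1.29, 0.75, 1.41]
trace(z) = -0.37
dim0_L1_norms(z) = [0.23, 0.35, 1.02]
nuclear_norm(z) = 0.91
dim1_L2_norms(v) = [0.17, 0.48, 0.49]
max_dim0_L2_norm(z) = 0.65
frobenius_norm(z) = 0.70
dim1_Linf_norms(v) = [0.13, 0.4, 0.41]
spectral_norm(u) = 1.12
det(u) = -0.40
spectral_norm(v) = 0.61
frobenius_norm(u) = 1.45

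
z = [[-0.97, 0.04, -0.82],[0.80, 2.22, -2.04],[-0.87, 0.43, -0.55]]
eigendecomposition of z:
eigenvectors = [[0.79,0.05,-0.28], [0.15,-0.98,0.79], [0.6,-0.20,0.55]]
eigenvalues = [-1.58, 1.77, 0.51]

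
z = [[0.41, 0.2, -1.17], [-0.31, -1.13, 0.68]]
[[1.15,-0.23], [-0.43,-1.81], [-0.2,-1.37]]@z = [[0.54, 0.49, -1.5], [0.38, 1.96, -0.73], [0.34, 1.51, -0.70]]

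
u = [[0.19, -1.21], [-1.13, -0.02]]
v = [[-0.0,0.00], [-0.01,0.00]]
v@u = [[0.00, 0.0], [-0.00, 0.01]]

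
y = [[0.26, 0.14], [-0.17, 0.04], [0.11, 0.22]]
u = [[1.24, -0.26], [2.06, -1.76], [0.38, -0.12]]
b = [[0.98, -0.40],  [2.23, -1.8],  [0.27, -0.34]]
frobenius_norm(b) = 3.09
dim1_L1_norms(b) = [1.38, 4.03, 0.61]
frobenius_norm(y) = 0.42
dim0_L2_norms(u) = [2.43, 1.78]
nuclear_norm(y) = 0.56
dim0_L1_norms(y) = [0.54, 0.4]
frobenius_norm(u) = 3.02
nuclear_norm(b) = 3.38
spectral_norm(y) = 0.38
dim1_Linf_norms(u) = [1.24, 2.06, 0.38]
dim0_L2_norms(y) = [0.33, 0.26]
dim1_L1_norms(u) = [1.5, 3.82, 0.5]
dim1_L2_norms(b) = [1.06, 2.87, 0.43]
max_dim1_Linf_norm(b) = 2.23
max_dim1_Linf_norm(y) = 0.26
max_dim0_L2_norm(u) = 2.43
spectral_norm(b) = 3.07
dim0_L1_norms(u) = [3.68, 2.14]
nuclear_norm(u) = 3.54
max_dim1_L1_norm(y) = 0.4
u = y + b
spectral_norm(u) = 2.96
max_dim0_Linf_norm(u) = 2.06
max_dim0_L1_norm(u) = 3.68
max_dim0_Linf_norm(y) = 0.26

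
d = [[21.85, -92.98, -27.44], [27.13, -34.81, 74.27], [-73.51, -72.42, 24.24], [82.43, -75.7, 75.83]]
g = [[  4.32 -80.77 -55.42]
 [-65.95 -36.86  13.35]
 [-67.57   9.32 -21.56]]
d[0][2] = -27.44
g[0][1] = -80.77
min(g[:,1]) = -80.77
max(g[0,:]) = 4.32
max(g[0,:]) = 4.32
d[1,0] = 27.13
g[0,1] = -80.77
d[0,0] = 21.85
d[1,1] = -34.81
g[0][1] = -80.77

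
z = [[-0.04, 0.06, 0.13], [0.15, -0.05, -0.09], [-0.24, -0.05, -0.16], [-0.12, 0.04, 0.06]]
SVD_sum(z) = [[0.00, 0.0, 0.0],[0.11, 0.01, 0.03],[-0.27, -0.01, -0.08],[-0.09, -0.0, -0.03]] + [[-0.04, 0.06, 0.13], [0.04, -0.06, -0.12], [0.03, -0.04, -0.08], [-0.03, 0.04, 0.09]] + [[-0.0,-0.00,0.00], [0.0,0.0,-0.00], [-0.00,-0.00,0.00], [0.0,0.0,-0.0]]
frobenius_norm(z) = 0.40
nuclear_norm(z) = 0.57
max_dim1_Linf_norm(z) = 0.24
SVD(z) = [[0.0, 0.6, -0.10], [0.37, -0.57, 0.54], [-0.88, -0.38, -0.06], [-0.3, 0.41, 0.83]] @ diag([0.3157443980736846, 0.24655840648829475, 0.003798325294045911]) @ [[0.96, 0.04, 0.28], [-0.28, 0.41, 0.87], [0.08, 0.91, -0.40]]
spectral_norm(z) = 0.32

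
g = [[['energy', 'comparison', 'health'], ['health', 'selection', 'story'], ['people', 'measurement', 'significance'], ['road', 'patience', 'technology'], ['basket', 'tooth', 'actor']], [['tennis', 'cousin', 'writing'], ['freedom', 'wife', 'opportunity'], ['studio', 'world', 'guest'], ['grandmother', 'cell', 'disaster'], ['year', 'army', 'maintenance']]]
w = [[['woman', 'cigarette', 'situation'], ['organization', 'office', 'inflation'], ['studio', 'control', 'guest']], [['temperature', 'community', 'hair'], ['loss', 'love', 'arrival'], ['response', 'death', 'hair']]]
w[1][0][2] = 'hair'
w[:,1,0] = ['organization', 'loss']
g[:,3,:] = [['road', 'patience', 'technology'], ['grandmother', 'cell', 'disaster']]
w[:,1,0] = ['organization', 'loss']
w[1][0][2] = 'hair'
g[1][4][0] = 'year'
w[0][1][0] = 'organization'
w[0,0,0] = 'woman'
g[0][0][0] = 'energy'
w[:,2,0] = ['studio', 'response']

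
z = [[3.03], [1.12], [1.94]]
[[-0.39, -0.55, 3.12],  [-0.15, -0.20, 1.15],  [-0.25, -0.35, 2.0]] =z @ [[-0.13,-0.18,1.03]]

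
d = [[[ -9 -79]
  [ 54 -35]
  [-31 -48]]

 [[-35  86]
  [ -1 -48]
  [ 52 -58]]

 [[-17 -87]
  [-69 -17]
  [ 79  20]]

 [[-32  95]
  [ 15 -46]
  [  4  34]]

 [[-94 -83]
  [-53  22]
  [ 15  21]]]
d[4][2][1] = 21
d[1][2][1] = -58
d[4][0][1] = -83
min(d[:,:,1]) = -87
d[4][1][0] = -53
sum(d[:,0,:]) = -255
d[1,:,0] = [-35, -1, 52]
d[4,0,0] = -94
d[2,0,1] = -87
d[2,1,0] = -69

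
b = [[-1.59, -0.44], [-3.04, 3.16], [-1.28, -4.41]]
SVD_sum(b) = [[0.02, -0.13], [-0.7, 3.61], [0.78, -4.01]] + [[-1.61, -0.31], [-2.34, -0.45], [-2.06, -0.40]]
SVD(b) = [[0.02, 0.46], [-0.67, 0.67], [0.74, 0.59]] @ diag([5.500796962339481, 3.574441603819641]) @ [[0.19,-0.98], [-0.98,-0.19]]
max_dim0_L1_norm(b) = 8.01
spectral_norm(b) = 5.50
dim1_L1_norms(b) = [2.03, 6.2, 5.69]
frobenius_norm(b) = 6.56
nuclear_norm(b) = 9.08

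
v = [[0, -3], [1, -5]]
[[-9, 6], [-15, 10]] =v @ [[0, 0], [3, -2]]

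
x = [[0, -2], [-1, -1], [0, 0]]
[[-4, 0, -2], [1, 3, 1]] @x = [[0, 8], [-3, -5]]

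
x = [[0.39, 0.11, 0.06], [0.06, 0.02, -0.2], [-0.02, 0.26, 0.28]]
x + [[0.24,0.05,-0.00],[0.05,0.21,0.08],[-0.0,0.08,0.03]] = [[0.63, 0.16, 0.06], [0.11, 0.23, -0.12], [-0.02, 0.34, 0.31]]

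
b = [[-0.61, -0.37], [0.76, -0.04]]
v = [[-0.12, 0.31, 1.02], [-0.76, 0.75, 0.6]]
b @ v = [[0.35, -0.47, -0.84], [-0.06, 0.21, 0.75]]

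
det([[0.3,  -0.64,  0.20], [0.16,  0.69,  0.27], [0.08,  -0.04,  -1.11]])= -0.366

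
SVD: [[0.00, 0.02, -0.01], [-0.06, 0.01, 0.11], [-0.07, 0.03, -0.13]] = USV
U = [[0.07, -0.04, 1.00], [-0.58, -0.82, 0.01], [0.81, -0.57, -0.08]]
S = [0.17, 0.09, 0.02]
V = [[-0.13, 0.12, -0.98], [0.95, -0.28, -0.16], [0.29, 0.95, 0.07]]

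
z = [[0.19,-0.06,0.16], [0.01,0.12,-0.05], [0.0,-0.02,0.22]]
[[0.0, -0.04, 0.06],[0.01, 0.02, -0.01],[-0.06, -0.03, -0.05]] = z @ [[0.24, -0.07, 0.46], [-0.03, 0.15, -0.26], [-0.28, -0.12, -0.24]]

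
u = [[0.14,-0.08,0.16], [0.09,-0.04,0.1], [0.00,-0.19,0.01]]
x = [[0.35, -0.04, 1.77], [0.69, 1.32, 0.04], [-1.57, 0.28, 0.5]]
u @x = [[-0.26,-0.07,0.32], [-0.15,-0.03,0.21], [-0.15,-0.25,-0.0]]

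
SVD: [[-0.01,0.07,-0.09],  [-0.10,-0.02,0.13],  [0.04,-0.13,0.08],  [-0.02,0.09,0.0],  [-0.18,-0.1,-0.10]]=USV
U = [[-0.09, -0.51, -0.00], [0.32, 0.42, -0.78], [0.14, 0.64, 0.41], [-0.16, -0.23, -0.46], [0.92, -0.33, 0.12]]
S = [0.23, 0.22, 0.15]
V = [[-0.8, -0.58, -0.14], [0.23, -0.51, 0.83], [0.55, -0.63, -0.55]]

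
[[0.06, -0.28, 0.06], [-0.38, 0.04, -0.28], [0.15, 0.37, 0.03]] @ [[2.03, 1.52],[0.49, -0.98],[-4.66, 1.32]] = [[-0.3,  0.44],  [0.55,  -0.99],  [0.35,  -0.1]]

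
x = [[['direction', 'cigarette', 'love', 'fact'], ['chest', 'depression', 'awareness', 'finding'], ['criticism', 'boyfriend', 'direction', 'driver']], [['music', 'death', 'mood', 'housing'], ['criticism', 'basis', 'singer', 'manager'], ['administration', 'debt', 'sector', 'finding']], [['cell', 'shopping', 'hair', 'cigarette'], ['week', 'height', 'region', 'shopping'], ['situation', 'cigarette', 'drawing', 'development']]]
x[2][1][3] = 'shopping'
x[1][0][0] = 'music'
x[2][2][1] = 'cigarette'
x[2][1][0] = 'week'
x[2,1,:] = ['week', 'height', 'region', 'shopping']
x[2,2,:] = ['situation', 'cigarette', 'drawing', 'development']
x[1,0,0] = 'music'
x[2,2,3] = 'development'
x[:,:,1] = [['cigarette', 'depression', 'boyfriend'], ['death', 'basis', 'debt'], ['shopping', 'height', 'cigarette']]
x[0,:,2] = ['love', 'awareness', 'direction']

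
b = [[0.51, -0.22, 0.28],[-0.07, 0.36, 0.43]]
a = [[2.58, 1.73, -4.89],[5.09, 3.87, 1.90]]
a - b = [[2.07, 1.95, -5.17], [5.16, 3.51, 1.47]]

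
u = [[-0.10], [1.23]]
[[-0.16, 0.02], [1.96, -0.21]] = u@[[1.59, -0.17]]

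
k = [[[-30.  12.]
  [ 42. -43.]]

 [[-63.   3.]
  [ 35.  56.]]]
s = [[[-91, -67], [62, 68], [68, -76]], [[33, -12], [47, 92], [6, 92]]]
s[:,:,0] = [[-91, 62, 68], [33, 47, 6]]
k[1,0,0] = -63.0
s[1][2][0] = 6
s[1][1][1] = 92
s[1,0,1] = -12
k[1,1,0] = 35.0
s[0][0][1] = -67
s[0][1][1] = 68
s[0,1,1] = 68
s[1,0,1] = -12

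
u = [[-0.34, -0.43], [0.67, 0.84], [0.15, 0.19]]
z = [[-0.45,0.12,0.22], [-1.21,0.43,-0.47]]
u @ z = [[0.67, -0.23, 0.13], [-1.32, 0.44, -0.25], [-0.3, 0.10, -0.06]]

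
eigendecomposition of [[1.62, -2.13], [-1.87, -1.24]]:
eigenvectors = [[0.90,0.48], [-0.43,0.88]]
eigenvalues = [2.65, -2.27]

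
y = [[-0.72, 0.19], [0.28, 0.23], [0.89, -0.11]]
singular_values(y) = [1.19, 0.28]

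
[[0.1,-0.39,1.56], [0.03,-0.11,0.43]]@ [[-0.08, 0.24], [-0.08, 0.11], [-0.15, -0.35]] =[[-0.21, -0.56], [-0.06, -0.16]]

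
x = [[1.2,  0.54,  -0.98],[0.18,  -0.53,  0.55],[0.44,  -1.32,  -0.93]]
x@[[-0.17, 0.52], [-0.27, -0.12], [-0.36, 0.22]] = [[0.00, 0.34], [-0.09, 0.28], [0.62, 0.18]]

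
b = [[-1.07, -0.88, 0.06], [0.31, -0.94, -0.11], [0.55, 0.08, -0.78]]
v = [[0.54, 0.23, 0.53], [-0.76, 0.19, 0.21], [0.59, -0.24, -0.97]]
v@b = [[-0.22, -0.65, -0.41], [0.99, 0.51, -0.23], [-1.24, -0.37, 0.82]]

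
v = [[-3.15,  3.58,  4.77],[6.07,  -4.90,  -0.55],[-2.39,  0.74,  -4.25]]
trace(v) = -12.30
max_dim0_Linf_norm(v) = 6.07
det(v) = -4.26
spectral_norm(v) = 9.69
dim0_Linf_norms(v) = [6.07, 4.9, 4.77]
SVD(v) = [[-0.62, -0.51, 0.6],[0.78, -0.32, 0.54],[-0.09, 0.80, 0.6]] @ diag([9.690106816062741, 6.08835176298184, 0.07212976840621428]) @ [[0.71,  -0.63,  -0.31], [-0.36,  0.05,  -0.93], [-0.60,  -0.77,  0.19]]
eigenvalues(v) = [(-0.11+0j), (-6.09+1.11j), (-6.09-1.11j)]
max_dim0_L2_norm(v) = 7.24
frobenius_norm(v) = 11.44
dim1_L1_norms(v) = [11.5, 11.52, 7.38]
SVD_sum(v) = [[-4.26, 3.76, 1.85], [5.40, -4.78, -2.34], [-0.61, 0.54, 0.26]] + [[1.13, -0.15, 2.91], [0.69, -0.09, 1.79], [-1.76, 0.24, -4.52]] + [[-0.03,-0.03,0.01], [-0.02,-0.03,0.01], [-0.03,-0.03,0.01]]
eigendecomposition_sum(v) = [[-0.06+0.00j,-0.05+0.00j,(-0.06+0j)],[(-0.08+0j),(-0.07+0j),-0.08+0.00j],[0.02-0.00j,(0.02-0j),0.02-0.00j]] + [[(-1.54-0.64j), 1.82+1.42j, (2.42+3.53j)], [3.07+4.55j, (-2.41-7.17j), (-0.23-14.04j)], [(-1.21-3.38j), 0.36+4.93j, -2.14+8.92j]] + [[-1.54+0.64j, (1.82-1.42j), (2.42-3.53j)],  [(3.07-4.55j), -2.41+7.17j, -0.23+14.04j],  [(-1.21+3.38j), 0.36-4.93j, -2.14-8.92j]]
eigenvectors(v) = [[-0.59+0.00j, 0.21-0.14j, (0.21+0.14j)], [(-0.78+0j), (-0.81+0j), (-0.81-0j)], [(0.2+0j), 0.51+0.13j, (0.51-0.13j)]]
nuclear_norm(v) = 15.85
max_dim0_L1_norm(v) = 11.61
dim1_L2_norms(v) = [6.74, 7.82, 4.93]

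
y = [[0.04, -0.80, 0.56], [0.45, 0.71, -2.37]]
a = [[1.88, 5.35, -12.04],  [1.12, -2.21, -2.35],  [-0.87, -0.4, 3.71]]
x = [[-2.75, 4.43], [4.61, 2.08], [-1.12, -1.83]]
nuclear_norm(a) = 17.16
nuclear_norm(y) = 3.23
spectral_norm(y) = 2.63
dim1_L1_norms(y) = [1.4, 3.53]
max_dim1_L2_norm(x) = 5.21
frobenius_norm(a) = 14.26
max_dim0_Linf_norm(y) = 2.37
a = x @ y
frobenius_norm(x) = 7.57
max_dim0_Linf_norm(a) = 12.04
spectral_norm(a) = 13.88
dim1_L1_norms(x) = [7.18, 6.69, 2.95]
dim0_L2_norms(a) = [2.35, 5.8, 12.82]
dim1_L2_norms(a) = [13.31, 3.41, 3.83]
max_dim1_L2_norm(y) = 2.51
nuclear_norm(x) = 10.71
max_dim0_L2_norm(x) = 5.48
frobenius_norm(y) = 2.70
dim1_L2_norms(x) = [5.21, 5.06, 2.15]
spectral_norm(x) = 5.49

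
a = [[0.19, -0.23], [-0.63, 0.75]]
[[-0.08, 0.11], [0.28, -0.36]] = a@[[-1.53, -0.66], [-0.91, -1.04]]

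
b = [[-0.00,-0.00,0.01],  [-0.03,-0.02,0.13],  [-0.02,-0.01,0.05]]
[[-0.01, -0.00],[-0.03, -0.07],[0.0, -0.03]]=b @ [[-1.10, 0.79], [-2.83, -0.65], [-0.91, -0.46]]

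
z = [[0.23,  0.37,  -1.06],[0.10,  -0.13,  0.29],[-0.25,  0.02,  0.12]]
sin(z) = [[0.21,0.35,-0.99], [0.10,-0.12,0.28], [-0.23,0.02,0.1]]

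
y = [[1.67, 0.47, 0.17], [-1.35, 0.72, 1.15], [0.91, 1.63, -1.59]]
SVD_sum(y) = [[0.92,  0.49,  -0.74], [-0.97,  -0.52,  0.79], [1.58,  0.85,  -1.28]] + [[0.33, -0.48, 0.09], [-0.66, 0.94, -0.18], [-0.6, 0.86, -0.17]] + [[0.42, 0.45, 0.82], [0.28, 0.3, 0.54], [-0.07, -0.08, -0.14]]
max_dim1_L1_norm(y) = 4.13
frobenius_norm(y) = 3.57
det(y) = -6.04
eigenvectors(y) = [[0j,  (-0.19-0.55j),  -0.19+0.55j], [(-0.36+0j),  0.73+0.00j,  (0.73-0j)], [(0.93+0j),  (0.28-0.22j),  0.28+0.22j]]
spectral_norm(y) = 2.89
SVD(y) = [[-0.44, -0.35, 0.83],[0.47, 0.69, 0.55],[-0.76, 0.63, -0.14]] @ diag([2.888206452815686, 1.6794209566340352, 1.2461977115739928]) @ [[-0.72, -0.39, 0.58],[-0.56, 0.81, -0.16],[0.41, 0.44, 0.80]]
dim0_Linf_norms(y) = [1.67, 1.63, 1.59]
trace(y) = 0.80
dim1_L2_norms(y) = [1.74, 1.91, 2.45]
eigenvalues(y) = [(-2.22+0j), (1.51+0.66j), (1.51-0.66j)]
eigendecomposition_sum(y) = [[0.00-0.00j, 0.00-0.00j, (-0.01+0j)], [(-0.29+0j), -0.36+0.00j, (0.73-0j)], [0.75-0.00j, 0.91-0.00j, -1.87+0.00j]] + [[0.83+0.15j, 0.23-0.53j, (0.09-0.21j)], [-0.53+0.93j, 0.54+0.50j, (0.21+0.19j)], [0.08+0.52j, (0.36+0.03j), 0.14+0.01j]] + [[0.83-0.15j, (0.23+0.53j), 0.09+0.21j], [-0.53-0.93j, 0.54-0.50j, (0.21-0.19j)], [0.08-0.52j, (0.36-0.03j), (0.14-0.01j)]]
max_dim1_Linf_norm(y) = 1.67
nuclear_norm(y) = 5.81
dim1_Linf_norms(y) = [1.67, 1.35, 1.63]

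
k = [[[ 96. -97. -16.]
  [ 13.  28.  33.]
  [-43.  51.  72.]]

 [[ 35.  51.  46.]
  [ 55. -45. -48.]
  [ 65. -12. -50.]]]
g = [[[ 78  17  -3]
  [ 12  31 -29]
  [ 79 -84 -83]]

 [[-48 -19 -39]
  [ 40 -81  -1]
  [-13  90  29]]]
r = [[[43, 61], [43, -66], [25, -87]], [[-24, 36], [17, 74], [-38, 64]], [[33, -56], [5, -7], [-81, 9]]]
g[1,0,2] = -39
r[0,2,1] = -87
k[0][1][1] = 28.0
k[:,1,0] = [13.0, 55.0]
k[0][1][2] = 33.0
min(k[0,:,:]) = -97.0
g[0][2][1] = -84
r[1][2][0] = -38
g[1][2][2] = 29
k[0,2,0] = -43.0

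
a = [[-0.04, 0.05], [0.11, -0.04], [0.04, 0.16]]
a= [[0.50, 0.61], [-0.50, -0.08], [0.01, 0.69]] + [[-0.54, -0.56],  [0.61, 0.04],  [0.03, -0.53]]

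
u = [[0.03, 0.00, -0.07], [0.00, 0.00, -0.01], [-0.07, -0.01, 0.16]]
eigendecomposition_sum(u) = [[0.03, 0.0, -0.07], [0.00, 0.0, -0.01], [-0.07, -0.01, 0.16]] + [[0.00, -0.00, 0.0], [-0.00, 0.00, -0.00], [0.00, -0.0, 0.0]] + [[-0.00, -0.0, -0.00], [-0.00, -0.0, -0.0], [-0.0, -0.0, -0.0]]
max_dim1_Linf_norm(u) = 0.16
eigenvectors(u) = [[-0.40, -0.66, 0.64],[-0.05, 0.71, 0.70],[0.92, -0.25, 0.31]]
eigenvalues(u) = [0.19, 0.0, -0.0]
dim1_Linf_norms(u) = [0.07, 0.01, 0.16]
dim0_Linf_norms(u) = [0.07, 0.01, 0.16]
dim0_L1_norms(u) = [0.1, 0.01, 0.24]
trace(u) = 0.19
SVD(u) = [[-0.4,-0.64,0.66],  [-0.05,-0.7,-0.71],  [0.92,-0.31,0.25]] @ diag([0.19096504738120534, 0.004475331003134408, 0.0035102836219290503]) @ [[-0.40, -0.05, 0.92],  [0.64, 0.70, 0.31],  [0.66, -0.71, 0.25]]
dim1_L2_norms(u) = [0.08, 0.01, 0.17]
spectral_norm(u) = 0.19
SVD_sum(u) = [[0.03,  0.00,  -0.07], [0.00,  0.0,  -0.01], [-0.07,  -0.01,  0.16]] + [[-0.00, -0.0, -0.0], [-0.00, -0.0, -0.0], [-0.0, -0.00, -0.00]] + [[0.00, -0.00, 0.00], [-0.00, 0.0, -0.00], [0.00, -0.0, 0.00]]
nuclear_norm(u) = 0.20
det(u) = -0.00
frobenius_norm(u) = 0.19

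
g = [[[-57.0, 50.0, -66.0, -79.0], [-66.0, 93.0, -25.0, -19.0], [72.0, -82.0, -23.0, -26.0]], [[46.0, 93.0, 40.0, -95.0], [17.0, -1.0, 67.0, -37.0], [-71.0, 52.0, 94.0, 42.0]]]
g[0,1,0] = -66.0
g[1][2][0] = -71.0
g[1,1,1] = -1.0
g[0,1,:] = [-66.0, 93.0, -25.0, -19.0]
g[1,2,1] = 52.0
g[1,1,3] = -37.0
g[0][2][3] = -26.0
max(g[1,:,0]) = 46.0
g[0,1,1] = 93.0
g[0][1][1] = 93.0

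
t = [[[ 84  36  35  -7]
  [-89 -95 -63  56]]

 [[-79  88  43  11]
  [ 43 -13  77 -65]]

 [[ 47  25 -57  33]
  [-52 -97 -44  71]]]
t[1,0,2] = 43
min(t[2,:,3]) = 33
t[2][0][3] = 33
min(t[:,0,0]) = -79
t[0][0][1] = 36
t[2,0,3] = 33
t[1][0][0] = -79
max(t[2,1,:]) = 71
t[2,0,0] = 47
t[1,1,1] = -13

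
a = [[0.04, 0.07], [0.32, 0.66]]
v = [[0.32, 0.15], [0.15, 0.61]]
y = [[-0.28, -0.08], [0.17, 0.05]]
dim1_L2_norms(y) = [0.29, 0.18]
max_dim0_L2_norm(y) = 0.33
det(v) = 0.17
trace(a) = 0.70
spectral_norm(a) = 0.74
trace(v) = 0.93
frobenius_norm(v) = 0.72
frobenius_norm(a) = 0.74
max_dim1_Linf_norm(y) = 0.28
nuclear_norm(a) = 0.74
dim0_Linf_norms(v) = [0.32, 0.61]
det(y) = -0.00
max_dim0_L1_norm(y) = 0.45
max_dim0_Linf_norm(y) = 0.28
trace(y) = -0.23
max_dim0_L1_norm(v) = 0.76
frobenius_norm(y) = 0.34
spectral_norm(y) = 0.34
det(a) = 0.00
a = y + v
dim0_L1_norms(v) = [0.47, 0.76]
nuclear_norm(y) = 0.34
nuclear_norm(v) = 0.93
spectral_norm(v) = 0.67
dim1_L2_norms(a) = [0.08, 0.73]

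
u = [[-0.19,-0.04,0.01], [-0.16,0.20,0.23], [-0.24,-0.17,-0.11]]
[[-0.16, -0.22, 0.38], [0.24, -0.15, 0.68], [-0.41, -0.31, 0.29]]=u @ [[1.11, 1.62, -2.15], [-0.70, -1.74, 0.88], [2.41, 1.97, 0.69]]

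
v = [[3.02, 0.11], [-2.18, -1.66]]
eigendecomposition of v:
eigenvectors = [[0.9, -0.02], [-0.43, 1.00]]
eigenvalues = [2.97, -1.61]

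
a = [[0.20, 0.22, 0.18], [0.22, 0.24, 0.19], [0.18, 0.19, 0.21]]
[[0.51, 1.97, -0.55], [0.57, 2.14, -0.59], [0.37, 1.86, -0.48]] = a @ [[3.31,4.63,2.01],[0.65,2.79,-4.03],[-1.64,2.38,-0.36]]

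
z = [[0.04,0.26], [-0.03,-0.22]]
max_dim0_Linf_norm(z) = 0.26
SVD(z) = [[-0.76, 0.64],[0.64, 0.76]] @ diag([0.34422603123585793, 0.002905067918337698]) @ [[-0.15, -0.99],[0.99, -0.15]]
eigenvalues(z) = [0.01, -0.19]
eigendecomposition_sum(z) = [[0.01, 0.01], [-0.00, -0.00]] + [[0.03, 0.25], [-0.03, -0.22]]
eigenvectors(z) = [[0.99, -0.76],[-0.13, 0.66]]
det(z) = -0.00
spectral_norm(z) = 0.34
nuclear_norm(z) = 0.35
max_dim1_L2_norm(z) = 0.26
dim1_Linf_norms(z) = [0.26, 0.22]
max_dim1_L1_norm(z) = 0.3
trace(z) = -0.18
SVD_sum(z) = [[0.04,  0.26],[-0.03,  -0.22]] + [[0.0, -0.0], [0.0, -0.00]]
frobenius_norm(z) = 0.34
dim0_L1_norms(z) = [0.07, 0.48]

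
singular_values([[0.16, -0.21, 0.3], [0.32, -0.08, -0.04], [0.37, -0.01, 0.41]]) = [0.68, 0.27, 0.18]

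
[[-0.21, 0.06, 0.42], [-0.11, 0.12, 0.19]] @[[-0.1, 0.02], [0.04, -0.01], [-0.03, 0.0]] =[[0.01, -0.0], [0.01, -0.00]]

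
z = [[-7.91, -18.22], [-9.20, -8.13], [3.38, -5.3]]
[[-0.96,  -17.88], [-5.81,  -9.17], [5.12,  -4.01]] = z@[[0.95, 0.21],  [-0.36, 0.89]]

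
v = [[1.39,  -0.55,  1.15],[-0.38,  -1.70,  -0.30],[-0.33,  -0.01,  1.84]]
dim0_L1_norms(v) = [2.1, 2.26, 3.29]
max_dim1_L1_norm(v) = 3.09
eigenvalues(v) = [(-1.77+0j), (1.65+0.59j), (1.65-0.59j)]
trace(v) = 1.53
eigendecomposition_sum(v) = [[-0.04-0.00j, -0.29+0.00j, -0.01+0.00j], [-0.22-0.00j, (-1.73+0j), (-0.08+0j)], [(-0-0j), (-0.03+0j), (-0+0j)]] + [[0.71+0.55j, (-0.13-0.06j), (0.58-1.64j)],[(-0.08-0.09j), (0.02+0.01j), -0.11+0.20j],[(-0.16+0.45j), (0.01-0.08j), 0.92+0.03j]] + [[0.71-0.55j, -0.13+0.06j, 0.58+1.64j], [-0.08+0.09j, (0.02-0.01j), (-0.11-0.2j)], [-0.16-0.45j, 0.01+0.08j, 0.92-0.03j]]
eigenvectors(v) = [[0.17+0.00j,0.88+0.00j,0.88-0.00j], [(0.99+0j),(-0.12-0.02j),(-0.12+0.02j)], [0.02+0.00j,0.14+0.44j,0.14-0.44j]]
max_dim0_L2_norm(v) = 2.19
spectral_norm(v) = 2.28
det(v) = -5.43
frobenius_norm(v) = 3.19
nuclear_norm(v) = 5.40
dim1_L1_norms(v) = [3.09, 2.38, 2.18]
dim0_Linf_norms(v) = [1.39, 1.7, 1.84]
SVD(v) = [[-0.7,  -0.25,  -0.67],[0.12,  -0.96,  0.24],[-0.70,  0.09,  0.7]] @ diag([2.2841988050840007, 1.7834044135402893, 1.3334183576874292]) @ [[-0.34, 0.08, -0.94], [-0.01, 1.00, 0.09], [-0.94, -0.04, 0.34]]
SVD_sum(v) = [[0.55, -0.14, 1.5], [-0.09, 0.02, -0.25], [0.55, -0.14, 1.50]] + [[0.00, -0.45, -0.04], [0.02, -1.71, -0.16], [-0.0, 0.17, 0.02]] + [[0.83,0.04,-0.3],  [-0.31,-0.01,0.11],  [-0.88,-0.04,0.32]]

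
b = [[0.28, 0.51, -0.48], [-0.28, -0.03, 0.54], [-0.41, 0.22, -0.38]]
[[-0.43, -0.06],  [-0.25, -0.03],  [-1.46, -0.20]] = b @[[2.21,0.30], [-1.50,-0.20], [0.60,0.08]]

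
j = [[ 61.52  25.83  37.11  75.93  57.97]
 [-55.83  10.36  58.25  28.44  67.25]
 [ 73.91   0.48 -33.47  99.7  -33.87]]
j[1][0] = -55.83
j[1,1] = 10.36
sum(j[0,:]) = 258.36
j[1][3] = 28.44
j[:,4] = [57.97, 67.25, -33.87]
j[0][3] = 75.93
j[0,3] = 75.93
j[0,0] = 61.52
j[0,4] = 57.97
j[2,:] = [73.91, 0.48, -33.47, 99.7, -33.87]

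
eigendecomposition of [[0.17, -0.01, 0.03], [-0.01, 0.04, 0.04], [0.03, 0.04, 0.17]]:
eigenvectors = [[0.64, -0.76, 0.13],[0.15, 0.28, 0.95],[0.75, 0.59, -0.29]]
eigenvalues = [0.2, 0.15, 0.03]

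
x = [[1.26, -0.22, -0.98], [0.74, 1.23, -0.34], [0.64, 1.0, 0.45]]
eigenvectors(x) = [[(0.64+0j), (0.64-0j), (0.68+0j)], [0.18-0.46j, (0.18+0.46j), -0.40+0.00j], [(-0.01-0.58j), -0.01+0.58j, (0.61+0j)]]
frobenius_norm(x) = 2.53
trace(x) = 2.94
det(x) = 1.29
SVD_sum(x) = [[0.80, 0.65, -0.29], [1.04, 0.84, -0.38], [0.72, 0.58, -0.26]] + [[0.4, -0.83, -0.76], [-0.13, 0.27, 0.25], [-0.26, 0.53, 0.49]] + [[0.06, -0.04, 0.07], [-0.17, 0.11, -0.21], [0.18, -0.12, 0.22]]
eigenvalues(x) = [(1.22+1.04j), (1.22-1.04j), (0.5+0j)]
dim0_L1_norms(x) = [2.64, 2.45, 1.77]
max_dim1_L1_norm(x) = 2.46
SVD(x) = [[-0.54, 0.81, 0.23], [-0.69, -0.27, -0.67], [-0.48, -0.52, 0.71]] @ diag([2.0040637330179862, 1.4754875028686287, 0.43733875071906253]) @ [[-0.75, -0.61, 0.27], [0.33, -0.70, -0.64], [0.58, -0.38, 0.72]]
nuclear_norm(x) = 3.92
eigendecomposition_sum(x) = [[(0.58+0.32j), 0.05+0.71j, (-0.61+0.11j)],[(0.4-0.33j), (0.52+0.17j), (-0.1+0.47j)],[(0.28-0.53j), 0.64-0.06j, (0.11+0.55j)]] + [[0.58-0.32j, 0.05-0.71j, -0.61-0.11j],  [0.40+0.33j, 0.52-0.17j, (-0.1-0.47j)],  [(0.28+0.53j), (0.64+0.06j), 0.11-0.55j]] + [[0.09+0.00j, -0.31+0.00j, 0.25+0.00j], [-0.06-0.00j, 0.18-0.00j, -0.15-0.00j], [(0.09+0j), (-0.28+0j), (0.22+0j)]]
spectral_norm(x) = 2.00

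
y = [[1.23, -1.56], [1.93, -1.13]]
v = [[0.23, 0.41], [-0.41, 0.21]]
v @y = [[1.07, -0.82],[-0.1, 0.40]]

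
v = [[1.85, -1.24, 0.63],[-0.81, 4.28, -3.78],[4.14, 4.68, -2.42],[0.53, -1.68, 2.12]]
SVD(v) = [[0.1, 0.47, 0.78],[-0.63, -0.53, 0.11],[-0.72, 0.64, -0.21],[0.28, 0.30, -0.57]] @ diag([8.456787715446982, 4.346986735353231, 0.8381216251404625]) @ [[-0.25, -0.79, 0.56], [0.95, -0.08, 0.32], [0.2, -0.61, -0.76]]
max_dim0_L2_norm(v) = 6.68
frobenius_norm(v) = 9.55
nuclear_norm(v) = 13.64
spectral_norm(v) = 8.46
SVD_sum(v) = [[-0.22,-0.68,0.49], [1.34,4.16,-2.98], [1.54,4.79,-3.43], [-0.60,-1.87,1.34]] + [[1.93, -0.16, 0.64], [-2.17, 0.18, -0.72], [2.64, -0.22, 0.88], [1.23, -0.10, 0.41]] + [[0.13, -0.4, -0.50],  [0.02, -0.06, -0.07],  [-0.04, 0.11, 0.14],  [-0.1, 0.29, 0.37]]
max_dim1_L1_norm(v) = 11.24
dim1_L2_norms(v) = [2.31, 5.77, 6.7, 2.76]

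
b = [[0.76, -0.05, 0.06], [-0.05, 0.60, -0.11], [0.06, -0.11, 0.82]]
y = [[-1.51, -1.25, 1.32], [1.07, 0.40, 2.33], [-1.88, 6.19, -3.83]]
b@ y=[[-1.31, -0.60, 0.66], [0.92, -0.38, 1.75], [-1.75, 4.96, -3.32]]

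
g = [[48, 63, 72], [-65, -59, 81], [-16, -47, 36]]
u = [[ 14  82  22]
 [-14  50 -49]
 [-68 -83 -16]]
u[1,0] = -14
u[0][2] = 22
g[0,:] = [48, 63, 72]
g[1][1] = -59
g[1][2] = 81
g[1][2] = 81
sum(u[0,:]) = 118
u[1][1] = 50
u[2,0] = -68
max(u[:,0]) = 14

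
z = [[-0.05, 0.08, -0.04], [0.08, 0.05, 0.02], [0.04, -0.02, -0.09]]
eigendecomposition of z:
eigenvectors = [[(0.48+0j), (0.03-0.62j), 0.03+0.62j], [(0.88+0j), -0.02+0.34j, (-0.02-0.34j)], [(0.01+0j), -0.71+0.00j, -0.71-0.00j]]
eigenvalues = [(0.09+0j), (-0.09+0.04j), (-0.09-0.04j)]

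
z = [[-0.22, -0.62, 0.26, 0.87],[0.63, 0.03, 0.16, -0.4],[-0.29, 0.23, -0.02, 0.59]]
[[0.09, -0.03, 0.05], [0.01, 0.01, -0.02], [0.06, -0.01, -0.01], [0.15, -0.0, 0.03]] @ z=[[-0.05, -0.05, 0.02, 0.12], [0.01, -0.01, 0.0, -0.01], [-0.02, -0.04, 0.01, 0.05], [-0.04, -0.09, 0.04, 0.15]]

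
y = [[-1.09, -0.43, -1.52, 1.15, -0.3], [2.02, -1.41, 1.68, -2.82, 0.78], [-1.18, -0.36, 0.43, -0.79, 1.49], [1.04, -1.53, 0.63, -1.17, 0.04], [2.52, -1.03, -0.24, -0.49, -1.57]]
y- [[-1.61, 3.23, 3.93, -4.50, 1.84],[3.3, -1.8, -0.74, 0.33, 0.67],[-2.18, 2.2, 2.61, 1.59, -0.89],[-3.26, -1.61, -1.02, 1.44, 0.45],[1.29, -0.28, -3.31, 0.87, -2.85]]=[[0.52, -3.66, -5.45, 5.65, -2.14], [-1.28, 0.39, 2.42, -3.15, 0.11], [1.0, -2.56, -2.18, -2.38, 2.38], [4.3, 0.08, 1.65, -2.61, -0.41], [1.23, -0.75, 3.07, -1.36, 1.28]]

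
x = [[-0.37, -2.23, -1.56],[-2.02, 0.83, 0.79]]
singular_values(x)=[3.01, 1.97]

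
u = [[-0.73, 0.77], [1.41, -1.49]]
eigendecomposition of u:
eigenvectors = [[0.73, -0.46], [0.69, 0.89]]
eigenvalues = [-0.0, -2.22]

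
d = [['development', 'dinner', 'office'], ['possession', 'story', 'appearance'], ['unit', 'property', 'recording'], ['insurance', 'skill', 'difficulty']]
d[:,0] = ['development', 'possession', 'unit', 'insurance']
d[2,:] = ['unit', 'property', 'recording']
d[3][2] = 'difficulty'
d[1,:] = ['possession', 'story', 'appearance']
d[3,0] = 'insurance'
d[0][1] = 'dinner'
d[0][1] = 'dinner'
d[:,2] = ['office', 'appearance', 'recording', 'difficulty']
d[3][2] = 'difficulty'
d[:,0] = ['development', 'possession', 'unit', 'insurance']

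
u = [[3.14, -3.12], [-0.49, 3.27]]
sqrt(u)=[[1.74, -0.89], [-0.14, 1.77]]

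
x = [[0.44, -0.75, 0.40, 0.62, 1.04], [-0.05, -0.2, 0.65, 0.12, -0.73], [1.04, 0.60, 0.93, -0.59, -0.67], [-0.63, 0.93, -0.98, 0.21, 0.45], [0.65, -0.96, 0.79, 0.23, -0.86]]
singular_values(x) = [2.62, 1.8, 1.14, 0.45, 0.35]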